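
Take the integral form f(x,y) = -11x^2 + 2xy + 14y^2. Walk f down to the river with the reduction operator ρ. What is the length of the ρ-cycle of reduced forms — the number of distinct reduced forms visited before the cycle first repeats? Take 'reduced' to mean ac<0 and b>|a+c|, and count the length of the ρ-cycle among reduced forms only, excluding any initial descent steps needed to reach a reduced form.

D = 620, ⌊√D⌋ = 24
descent: ρ → (14,-2,-11)
descent: ρ → (-11,24,1)  [lands on river]
river: ρ → (1,24,-11)
river: ρ → (-11,20,5)
river: ρ → (5,20,-11)
ρ-cycle length = 4 (tail of 2 descent steps not counted)

4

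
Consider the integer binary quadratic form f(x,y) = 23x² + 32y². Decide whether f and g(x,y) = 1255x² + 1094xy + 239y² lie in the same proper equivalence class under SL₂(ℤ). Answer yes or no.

D₁ = -2944, D₂ = -2944
f: reduced (well bottom): (23,0,32) with a≤c, −a<b≤a
g: flip: (1255,1094,239)→(239,-1094,1255)
g: translate: b→-138 (≡-1094 mod 478), so (239,-1094,1255)→(239,-138,23)
g: flip: (239,-138,23)→(23,138,239)
g: translate: b→0 (≡138 mod 46), so (23,138,239)→(23,0,32)
g: reduced (well bottom): (23,0,32) with a≤c, −a<b≤a
reduced forms (23, 0, 32) vs (23, 0, 32) ⇒ equivalent

yes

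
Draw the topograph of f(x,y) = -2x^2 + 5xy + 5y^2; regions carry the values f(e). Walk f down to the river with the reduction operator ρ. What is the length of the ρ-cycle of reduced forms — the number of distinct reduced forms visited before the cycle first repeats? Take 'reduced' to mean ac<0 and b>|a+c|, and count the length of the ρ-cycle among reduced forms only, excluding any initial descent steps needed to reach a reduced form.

D = 65, ⌊√D⌋ = 8
river: ρ → (5,5,-2)
river: ρ → (-2,7,2)
river: ρ → (2,5,-5)
river: ρ → (-5,5,2)
river: ρ → (2,7,-2)
river: ρ → (-2,5,5)
ρ-cycle length = 6 (tail of 0 descent steps not counted)

6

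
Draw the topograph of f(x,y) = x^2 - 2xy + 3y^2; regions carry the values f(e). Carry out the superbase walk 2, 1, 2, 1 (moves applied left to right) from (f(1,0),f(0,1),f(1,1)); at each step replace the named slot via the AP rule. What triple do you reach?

start (1,3,2) = (f(1,0),f(0,1),f(1,1))
replace slot 2: 2·(1+2) − 3 = 3 → (1,3,2)
replace slot 1: 2·(3+2) − 1 = 9 → (9,3,2)
replace slot 2: 2·(9+2) − 3 = 19 → (9,19,2)
replace slot 1: 2·(19+2) − 9 = 33 → (33,19,2)

33,19,2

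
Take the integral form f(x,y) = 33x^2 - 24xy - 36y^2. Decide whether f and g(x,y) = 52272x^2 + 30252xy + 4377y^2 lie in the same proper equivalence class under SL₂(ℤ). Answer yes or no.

D₁ = 5328, D₂ = 5328
river cycle of f (length 6): (-36, 24, 33), (33, 42, -27), (-27, 66, 9), (9, 60, -48), (-48, 36, 21), (21, 48, -36)
river cycle of g (length 6): (33, 42, -27), (-27, 66, 9), (9, 60, -48), (-48, 36, 21), (21, 48, -36), (-36, 24, 33)
cycles coincide ⇒ equivalent

yes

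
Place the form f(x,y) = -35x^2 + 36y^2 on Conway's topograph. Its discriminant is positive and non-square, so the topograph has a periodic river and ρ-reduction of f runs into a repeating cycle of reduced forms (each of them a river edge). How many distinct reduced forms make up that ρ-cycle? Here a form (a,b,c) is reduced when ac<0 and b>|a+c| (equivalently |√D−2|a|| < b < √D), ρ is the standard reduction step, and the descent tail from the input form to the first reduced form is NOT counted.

D = 5040, ⌊√D⌋ = 70
descent: ρ → (36,0,-35)
descent: ρ → (-35,70,1)  [lands on river]
river: ρ → (1,70,-35)
ρ-cycle length = 2 (tail of 2 descent steps not counted)

2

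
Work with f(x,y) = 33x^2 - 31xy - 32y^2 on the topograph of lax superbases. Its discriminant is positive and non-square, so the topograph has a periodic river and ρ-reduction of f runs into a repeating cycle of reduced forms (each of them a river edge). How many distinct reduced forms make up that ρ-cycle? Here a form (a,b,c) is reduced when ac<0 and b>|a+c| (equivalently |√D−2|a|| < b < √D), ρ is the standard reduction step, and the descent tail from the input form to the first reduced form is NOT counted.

D = 5185, ⌊√D⌋ = 72
descent: ρ → (-32,31,33)  [lands on river]
river: ρ → (33,35,-30)
river: ρ → (-30,25,38)
river: ρ → (38,51,-17)
river: ρ → (-17,51,38)
river: ρ → (38,25,-30)
river: ρ → (-30,35,33)
river: ρ → (33,31,-32)
river: ρ → (-32,33,32)
river: ρ → (32,31,-33)
river: ρ → (-33,35,30)
river: ρ → (30,25,-38)
river: ρ → (-38,51,17)
river: ρ → (17,51,-38)
river: ρ → (-38,25,30)
river: ρ → (30,35,-33)
river: ρ → (-33,31,32)
river: ρ → (32,33,-32)
ρ-cycle length = 18 (tail of 1 descent step not counted)

18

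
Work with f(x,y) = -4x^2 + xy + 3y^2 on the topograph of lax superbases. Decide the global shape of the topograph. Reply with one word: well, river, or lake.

D = b²−4ac = 1² − 4·(-4)·3 = 49
D = 7² is a perfect square ⇒ form factors over ℤ ⇒ lakes

lake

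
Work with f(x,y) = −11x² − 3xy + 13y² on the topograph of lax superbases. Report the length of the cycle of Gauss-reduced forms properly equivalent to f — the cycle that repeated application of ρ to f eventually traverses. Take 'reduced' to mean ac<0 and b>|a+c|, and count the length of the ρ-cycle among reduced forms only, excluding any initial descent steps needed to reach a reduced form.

D = 581, ⌊√D⌋ = 24
descent: ρ → (13,3,-11)  [lands on river]
river: ρ → (-11,19,5)
river: ρ → (5,21,-7)
river: ρ → (-7,21,5)
river: ρ → (5,19,-11)
river: ρ → (-11,3,13)
river: ρ → (13,23,-1)
river: ρ → (-1,23,13)
ρ-cycle length = 8 (tail of 1 descent step not counted)

8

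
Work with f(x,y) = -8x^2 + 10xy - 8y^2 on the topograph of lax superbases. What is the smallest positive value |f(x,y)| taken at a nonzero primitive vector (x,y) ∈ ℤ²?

translate: b→6 (≡-10 mod 16), so (8,-10,8)→(8,6,6)
flip: (8,6,6)→(6,-6,8)
translate: b→6 (≡-6 mod 12), so (6,-6,8)→(6,6,8)
reduced (well bottom): (6,6,8) with a≤c, −a<b≤a
well minimum |f| = |-6| = 6 (negative-definite)

6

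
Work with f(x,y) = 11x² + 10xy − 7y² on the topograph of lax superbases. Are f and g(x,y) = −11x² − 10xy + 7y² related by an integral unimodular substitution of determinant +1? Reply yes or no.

D₁ = 408, D₂ = 408
river cycle of f (length 6): (-7, 18, 3), (3, 18, -7), (-7, 10, 11), (11, 12, -6), (-6, 12, 11), (11, 10, -7)
river cycle of g (length 6): (7, 10, -11), (-11, 12, 6), (6, 12, -11), (-11, 10, 7), (7, 18, -3), (-3, 18, 7)
cycles differ ⇒ inequivalent

no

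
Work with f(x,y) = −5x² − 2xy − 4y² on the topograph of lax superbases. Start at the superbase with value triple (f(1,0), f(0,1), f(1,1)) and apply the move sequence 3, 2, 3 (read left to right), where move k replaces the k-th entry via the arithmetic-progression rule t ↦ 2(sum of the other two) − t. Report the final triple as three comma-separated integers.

start (-5,-4,-11) = (f(1,0),f(0,1),f(1,1))
replace slot 3: 2·((-5)+(-4)) − (-11) = -7 → (-5,-4,-7)
replace slot 2: 2·((-5)+(-7)) − (-4) = -20 → (-5,-20,-7)
replace slot 3: 2·((-5)+(-20)) − (-7) = -43 → (-5,-20,-43)

-5,-20,-43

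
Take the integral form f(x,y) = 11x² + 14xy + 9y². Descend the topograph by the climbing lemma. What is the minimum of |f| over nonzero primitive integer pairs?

translate: b→-8 (≡14 mod 22), so (11,14,9)→(11,-8,6)
flip: (11,-8,6)→(6,8,11)
translate: b→-4 (≡8 mod 12), so (6,8,11)→(6,-4,9)
reduced (well bottom): (6,-4,9) with a≤c, −a<b≤a
well minimum = a = 6

6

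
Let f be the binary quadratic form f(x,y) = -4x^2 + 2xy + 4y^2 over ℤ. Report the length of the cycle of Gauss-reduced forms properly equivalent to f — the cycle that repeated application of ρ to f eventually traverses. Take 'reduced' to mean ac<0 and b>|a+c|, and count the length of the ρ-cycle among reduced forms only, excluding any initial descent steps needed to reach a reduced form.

D = 68, ⌊√D⌋ = 8
river: ρ → (4,6,-2)
river: ρ → (-2,6,4)
river: ρ → (4,2,-4)
river: ρ → (-4,6,2)
river: ρ → (2,6,-4)
river: ρ → (-4,2,4)
ρ-cycle length = 6 (tail of 0 descent steps not counted)

6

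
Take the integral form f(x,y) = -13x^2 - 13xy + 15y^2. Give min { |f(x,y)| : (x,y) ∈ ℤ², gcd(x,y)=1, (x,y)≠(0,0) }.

descent: ρ → (15,13,-13)  [lands on river]
river: ρ → (-13,13,15)
river: ρ → (15,17,-11)
river: ρ → (-11,27,5)
river: ρ → (5,23,-21)
river: ρ → (-21,19,7)
river: ρ → (7,23,-15)
river: ρ → (-15,7,15)
river: ρ → (15,23,-7)
river: ρ → (-7,19,21)
river: ρ → (21,23,-5)
river: ρ → (-5,27,11)
river: ρ → (11,17,-15)
river: ρ → (-15,13,13)
river: ρ → (13,13,-15)
river: ρ → (-15,17,11)
river: ρ → (11,27,-5)
river: ρ → (-5,23,21)
river: ρ → (21,19,-7)
river: ρ → (-7,23,15)
river: ρ → (15,7,-15)
river: ρ → (-15,23,7)
river: ρ → (7,19,-21)
river: ρ → (-21,23,5)
river: ρ → (5,27,-11)
river: ρ → (-11,17,15)
closes: descent 1, river 26
min |a| on river = 5

5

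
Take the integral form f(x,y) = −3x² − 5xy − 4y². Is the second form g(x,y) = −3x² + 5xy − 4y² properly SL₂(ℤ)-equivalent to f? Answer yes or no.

D₁ = -23, D₂ = -23
f is negative-definite; reduce −f:
−f: translate: b→-1 (≡5 mod 6), so (3,5,4)→(3,-1,2)
−f: flip: (3,-1,2)→(2,1,3)
−f: reduced (well bottom): (2,1,3) with a≤c, −a<b≤a
flip sign back: reduced form of f is (-2,-1,-3)
g is negative-definite; reduce −g:
−g: translate: b→1 (≡-5 mod 6), so (3,-5,4)→(3,1,2)
−g: flip: (3,1,2)→(2,-1,3)
−g: reduced (well bottom): (2,-1,3) with a≤c, −a<b≤a
flip sign back: reduced form of g is (-2,1,-3)
reduced forms (-2, -1, -3) vs (-2, 1, -3) ⇒ inequivalent

no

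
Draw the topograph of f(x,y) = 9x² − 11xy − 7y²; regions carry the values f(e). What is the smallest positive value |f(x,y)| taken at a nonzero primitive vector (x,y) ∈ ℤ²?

descent: ρ → (-7,11,9)  [lands on river]
river: ρ → (9,7,-9)
river: ρ → (-9,11,7)
river: ρ → (7,17,-3)
river: ρ → (-3,19,1)
river: ρ → (1,19,-3)
river: ρ → (-3,17,7)
river: ρ → (7,11,-9)
river: ρ → (-9,7,9)
river: ρ → (9,11,-7)
river: ρ → (-7,17,3)
river: ρ → (3,19,-1)
river: ρ → (-1,19,3)
river: ρ → (3,17,-7)
closes: descent 1, river 14
min |a| on river = 1

1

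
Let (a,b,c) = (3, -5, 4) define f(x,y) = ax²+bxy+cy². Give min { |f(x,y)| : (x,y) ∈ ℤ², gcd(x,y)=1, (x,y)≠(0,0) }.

translate: b→1 (≡-5 mod 6), so (3,-5,4)→(3,1,2)
flip: (3,1,2)→(2,-1,3)
reduced (well bottom): (2,-1,3) with a≤c, −a<b≤a
well minimum = a = 2

2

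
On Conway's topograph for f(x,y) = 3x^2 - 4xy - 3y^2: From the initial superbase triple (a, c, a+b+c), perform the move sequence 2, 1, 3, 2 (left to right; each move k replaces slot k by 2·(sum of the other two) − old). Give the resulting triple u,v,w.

start (3,-3,-4) = (f(1,0),f(0,1),f(1,1))
replace slot 2: 2·(3+(-4)) − (-3) = 1 → (3,1,-4)
replace slot 1: 2·(1+(-4)) − 3 = -9 → (-9,1,-4)
replace slot 3: 2·((-9)+1) − (-4) = -12 → (-9,1,-12)
replace slot 2: 2·((-9)+(-12)) − 1 = -43 → (-9,-43,-12)

-9,-43,-12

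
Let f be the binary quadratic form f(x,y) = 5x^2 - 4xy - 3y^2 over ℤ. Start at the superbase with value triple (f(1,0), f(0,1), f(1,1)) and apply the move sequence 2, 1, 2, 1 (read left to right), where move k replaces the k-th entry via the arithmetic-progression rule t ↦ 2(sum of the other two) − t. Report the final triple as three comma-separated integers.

start (5,-3,-2) = (f(1,0),f(0,1),f(1,1))
replace slot 2: 2·(5+(-2)) − (-3) = 9 → (5,9,-2)
replace slot 1: 2·(9+(-2)) − 5 = 9 → (9,9,-2)
replace slot 2: 2·(9+(-2)) − 9 = 5 → (9,5,-2)
replace slot 1: 2·(5+(-2)) − 9 = -3 → (-3,5,-2)

-3,5,-2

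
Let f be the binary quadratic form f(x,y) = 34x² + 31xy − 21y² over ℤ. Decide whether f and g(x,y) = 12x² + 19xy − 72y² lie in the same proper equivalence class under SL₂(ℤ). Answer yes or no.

D₁ = 3817, D₂ = 3817
river cycle of f (length 72): (-21, 53, 12), (12, 43, -41), (-41, 39, 14), (14, 45, -32), (-32, 19, 27), (27, 35, -24), (-24, 61, 1), (1, 61, -24), (-24, 35, 27), (27, 19, -32), … (62 more)
river cycle of g (length 72): (12, 43, -41), (-41, 39, 14), (14, 45, -32), (-32, 19, 27), (27, 35, -24), (-24, 61, 1), (1, 61, -24), (-24, 35, 27), (27, 19, -32), (-32, 45, 14), … (62 more)
cycles coincide ⇒ equivalent

yes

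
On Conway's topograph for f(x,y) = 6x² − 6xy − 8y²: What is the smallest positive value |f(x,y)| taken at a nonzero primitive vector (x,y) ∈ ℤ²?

descent: ρ → (-8,6,6)  [lands on river]
river: ρ → (6,6,-8)
river: ρ → (-8,10,4)
river: ρ → (4,14,-2)
river: ρ → (-2,14,4)
river: ρ → (4,10,-8)
closes: descent 1, river 6
min |a| on river = 2

2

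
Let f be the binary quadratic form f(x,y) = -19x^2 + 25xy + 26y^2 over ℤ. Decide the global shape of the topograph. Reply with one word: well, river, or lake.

D = b²−4ac = 25² − 4·(-19)·26 = 2601
D = 51² is a perfect square ⇒ form factors over ℤ ⇒ lakes

lake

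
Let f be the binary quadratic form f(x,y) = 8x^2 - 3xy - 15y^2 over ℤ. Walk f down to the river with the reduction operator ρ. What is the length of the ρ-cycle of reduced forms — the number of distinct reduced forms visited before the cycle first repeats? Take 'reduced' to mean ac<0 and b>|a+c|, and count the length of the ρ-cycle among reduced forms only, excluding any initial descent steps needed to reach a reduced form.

D = 489, ⌊√D⌋ = 22
descent: ρ → (-15,3,8)
descent: ρ → (8,13,-10)  [lands on river]
river: ρ → (-10,7,11)
river: ρ → (11,15,-6)
river: ρ → (-6,21,2)
river: ρ → (2,19,-16)
river: ρ → (-16,13,5)
river: ρ → (5,17,-10)
river: ρ → (-10,3,12)
river: ρ → (12,21,-1)
river: ρ → (-1,21,12)
river: ρ → (12,3,-10)
river: ρ → (-10,17,5)
river: ρ → (5,13,-16)
river: ρ → (-16,19,2)
river: ρ → (2,21,-6)
river: ρ → (-6,15,11)
river: ρ → (11,7,-10)
river: ρ → (-10,13,8)
river: ρ → (8,19,-4)
river: ρ → (-4,21,3)
river: ρ → (3,21,-4)
river: ρ → (-4,19,8)
ρ-cycle length = 22 (tail of 2 descent steps not counted)

22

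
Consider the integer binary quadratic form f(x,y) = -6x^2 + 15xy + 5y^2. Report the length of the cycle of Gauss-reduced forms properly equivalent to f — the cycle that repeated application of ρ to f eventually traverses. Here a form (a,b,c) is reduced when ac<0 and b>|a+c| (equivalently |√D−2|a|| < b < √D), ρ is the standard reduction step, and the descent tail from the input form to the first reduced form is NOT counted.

D = 345, ⌊√D⌋ = 18
river: ρ → (5,15,-6)
river: ρ → (-6,9,11)
river: ρ → (11,13,-4)
river: ρ → (-4,11,14)
river: ρ → (14,17,-1)
river: ρ → (-1,17,14)
river: ρ → (14,11,-4)
river: ρ → (-4,13,11)
river: ρ → (11,9,-6)
river: ρ → (-6,15,5)
ρ-cycle length = 10 (tail of 0 descent steps not counted)

10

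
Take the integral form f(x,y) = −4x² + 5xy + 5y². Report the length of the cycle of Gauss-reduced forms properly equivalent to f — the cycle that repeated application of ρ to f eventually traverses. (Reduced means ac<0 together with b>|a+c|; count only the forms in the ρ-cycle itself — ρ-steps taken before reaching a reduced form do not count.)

D = 105, ⌊√D⌋ = 10
river: ρ → (5,5,-4)
river: ρ → (-4,3,6)
river: ρ → (6,9,-1)
river: ρ → (-1,9,6)
river: ρ → (6,3,-4)
river: ρ → (-4,5,5)
ρ-cycle length = 6 (tail of 0 descent steps not counted)

6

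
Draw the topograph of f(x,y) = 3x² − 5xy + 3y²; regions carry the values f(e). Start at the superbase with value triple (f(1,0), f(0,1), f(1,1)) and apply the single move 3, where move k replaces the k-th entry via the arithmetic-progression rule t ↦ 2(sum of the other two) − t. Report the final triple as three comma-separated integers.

start (3,3,1) = (f(1,0),f(0,1),f(1,1))
replace slot 3: 2·(3+3) − 1 = 11 → (3,3,11)

3,3,11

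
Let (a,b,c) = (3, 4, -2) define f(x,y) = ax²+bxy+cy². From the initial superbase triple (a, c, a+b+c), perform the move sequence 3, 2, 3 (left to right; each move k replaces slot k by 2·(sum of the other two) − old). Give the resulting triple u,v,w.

start (3,-2,5) = (f(1,0),f(0,1),f(1,1))
replace slot 3: 2·(3+(-2)) − 5 = -3 → (3,-2,-3)
replace slot 2: 2·(3+(-3)) − (-2) = 2 → (3,2,-3)
replace slot 3: 2·(3+2) − (-3) = 13 → (3,2,13)

3,2,13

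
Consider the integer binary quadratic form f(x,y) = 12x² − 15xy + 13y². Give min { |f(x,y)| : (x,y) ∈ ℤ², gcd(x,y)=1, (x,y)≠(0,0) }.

translate: b→9 (≡-15 mod 24), so (12,-15,13)→(12,9,10)
flip: (12,9,10)→(10,-9,12)
reduced (well bottom): (10,-9,12) with a≤c, −a<b≤a
well minimum = a = 10

10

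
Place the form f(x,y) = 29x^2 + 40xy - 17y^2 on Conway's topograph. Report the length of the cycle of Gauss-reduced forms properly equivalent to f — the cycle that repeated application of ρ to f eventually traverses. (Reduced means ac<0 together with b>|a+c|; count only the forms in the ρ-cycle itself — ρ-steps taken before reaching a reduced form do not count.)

D = 3572, ⌊√D⌋ = 59
river: ρ → (-17,28,41)
river: ρ → (41,54,-4)
river: ρ → (-4,58,13)
river: ρ → (13,46,-28)
river: ρ → (-28,10,31)
river: ρ → (31,52,-7)
river: ρ → (-7,46,52)
river: ρ → (52,58,-1)
river: ρ → (-1,58,52)
river: ρ → (52,46,-7)
river: ρ → (-7,52,31)
river: ρ → (31,10,-28)
river: ρ → (-28,46,13)
river: ρ → (13,58,-4)
river: ρ → (-4,54,41)
river: ρ → (41,28,-17)
river: ρ → (-17,40,29)
river: ρ → (29,18,-28)
river: ρ → (-28,38,19)
river: ρ → (19,38,-28)
river: ρ → (-28,18,29)
river: ρ → (29,40,-17)
ρ-cycle length = 22 (tail of 0 descent steps not counted)

22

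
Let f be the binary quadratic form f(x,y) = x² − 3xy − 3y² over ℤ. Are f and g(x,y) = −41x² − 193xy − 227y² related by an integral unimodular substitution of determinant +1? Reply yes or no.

D₁ = 21, D₂ = 21
river cycle of f (length 2): (-3, 3, 1), (1, 3, -3)
river cycle of g (length 2): (1, 3, -3), (-3, 3, 1)
cycles coincide ⇒ equivalent

yes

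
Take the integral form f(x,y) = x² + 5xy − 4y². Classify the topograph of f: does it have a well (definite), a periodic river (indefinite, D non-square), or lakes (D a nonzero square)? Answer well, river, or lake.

D = b²−4ac = 5² − 4·1·(-4) = 41
D > 0 non-square ⇒ indefinite ⇒ periodic river

river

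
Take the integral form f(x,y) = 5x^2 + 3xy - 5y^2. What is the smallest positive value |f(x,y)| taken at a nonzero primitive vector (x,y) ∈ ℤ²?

river: ρ → (-5,7,3)
river: ρ → (3,5,-7)
river: ρ → (-7,9,1)
river: ρ → (1,9,-7)
river: ρ → (-7,5,3)
river: ρ → (3,7,-5)
river: ρ → (-5,3,5)
river: ρ → (5,7,-3)
river: ρ → (-3,5,7)
river: ρ → (7,9,-1)
river: ρ → (-1,9,7)
river: ρ → (7,5,-3)
river: ρ → (-3,7,5)
river: ρ → (5,3,-5)
closes: descent 0, river 14
min |a| on river = 1

1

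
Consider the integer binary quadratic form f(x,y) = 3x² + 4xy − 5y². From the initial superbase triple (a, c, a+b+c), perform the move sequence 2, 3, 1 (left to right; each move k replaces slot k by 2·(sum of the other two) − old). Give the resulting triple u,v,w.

start (3,-5,2) = (f(1,0),f(0,1),f(1,1))
replace slot 2: 2·(3+2) − (-5) = 15 → (3,15,2)
replace slot 3: 2·(3+15) − 2 = 34 → (3,15,34)
replace slot 1: 2·(15+34) − 3 = 95 → (95,15,34)

95,15,34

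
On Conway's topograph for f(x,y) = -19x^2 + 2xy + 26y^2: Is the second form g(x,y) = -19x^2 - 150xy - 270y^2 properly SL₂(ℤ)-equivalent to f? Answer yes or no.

D₁ = 1980, D₂ = 1980
river cycle of f (length 4): (-19, 40, 5), (5, 40, -19), (-19, 36, 9), (9, 36, -19)
river cycle of g (length 4): (-19, 40, 5), (5, 40, -19), (-19, 36, 9), (9, 36, -19)
cycles coincide ⇒ equivalent

yes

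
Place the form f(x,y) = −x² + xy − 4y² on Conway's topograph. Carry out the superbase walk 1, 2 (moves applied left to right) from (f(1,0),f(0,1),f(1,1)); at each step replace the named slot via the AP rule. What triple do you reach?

start (-1,-4,-4) = (f(1,0),f(0,1),f(1,1))
replace slot 1: 2·((-4)+(-4)) − (-1) = -15 → (-15,-4,-4)
replace slot 2: 2·((-15)+(-4)) − (-4) = -34 → (-15,-34,-4)

-15,-34,-4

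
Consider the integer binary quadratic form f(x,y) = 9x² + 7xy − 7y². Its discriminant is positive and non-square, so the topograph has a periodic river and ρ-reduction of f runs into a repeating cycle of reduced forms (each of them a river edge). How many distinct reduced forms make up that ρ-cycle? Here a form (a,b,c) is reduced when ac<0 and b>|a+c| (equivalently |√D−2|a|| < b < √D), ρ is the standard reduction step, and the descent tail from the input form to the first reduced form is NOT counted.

D = 301, ⌊√D⌋ = 17
river: ρ → (-7,7,9)
river: ρ → (9,11,-5)
river: ρ → (-5,9,11)
river: ρ → (11,13,-3)
river: ρ → (-3,17,1)
river: ρ → (1,17,-3)
river: ρ → (-3,13,11)
river: ρ → (11,9,-5)
river: ρ → (-5,11,9)
river: ρ → (9,7,-7)
ρ-cycle length = 10 (tail of 0 descent steps not counted)

10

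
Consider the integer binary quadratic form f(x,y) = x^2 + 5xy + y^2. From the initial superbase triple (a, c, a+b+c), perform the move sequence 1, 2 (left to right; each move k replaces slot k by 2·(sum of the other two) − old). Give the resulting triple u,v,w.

start (1,1,7) = (f(1,0),f(0,1),f(1,1))
replace slot 1: 2·(1+7) − 1 = 15 → (15,1,7)
replace slot 2: 2·(15+7) − 1 = 43 → (15,43,7)

15,43,7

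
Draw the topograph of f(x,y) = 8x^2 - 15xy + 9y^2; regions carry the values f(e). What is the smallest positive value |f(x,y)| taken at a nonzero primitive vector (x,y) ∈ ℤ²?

translate: b→1 (≡-15 mod 16), so (8,-15,9)→(8,1,2)
flip: (8,1,2)→(2,-1,8)
reduced (well bottom): (2,-1,8) with a≤c, −a<b≤a
well minimum = a = 2

2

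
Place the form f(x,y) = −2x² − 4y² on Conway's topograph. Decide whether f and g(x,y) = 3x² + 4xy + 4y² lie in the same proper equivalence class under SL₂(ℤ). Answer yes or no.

D₁ = -32, D₂ = -32
f is negative-definite; reduce −f:
−f: reduced (well bottom): (2,0,4) with a≤c, −a<b≤a
flip sign back: reduced form of f is (-2,0,-4)
g: translate: b→-2 (≡4 mod 6), so (3,4,4)→(3,-2,3)
g: flip: (3,-2,3)→(3,2,3)
g: reduced (well bottom): (3,2,3) with a≤c, −a<b≤a
reduced forms (-2, 0, -4) vs (3, 2, 3) ⇒ inequivalent

no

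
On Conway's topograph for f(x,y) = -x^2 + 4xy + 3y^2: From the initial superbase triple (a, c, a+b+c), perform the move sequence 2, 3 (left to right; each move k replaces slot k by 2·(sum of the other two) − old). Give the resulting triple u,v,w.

start (-1,3,6) = (f(1,0),f(0,1),f(1,1))
replace slot 2: 2·((-1)+6) − 3 = 7 → (-1,7,6)
replace slot 3: 2·((-1)+7) − 6 = 6 → (-1,7,6)

-1,7,6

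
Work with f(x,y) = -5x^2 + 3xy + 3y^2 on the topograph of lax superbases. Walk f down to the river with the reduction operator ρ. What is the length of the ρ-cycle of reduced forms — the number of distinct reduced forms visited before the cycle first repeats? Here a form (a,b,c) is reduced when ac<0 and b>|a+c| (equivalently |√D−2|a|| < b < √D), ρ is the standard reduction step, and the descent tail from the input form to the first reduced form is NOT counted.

D = 69, ⌊√D⌋ = 8
river: ρ → (3,3,-5)
river: ρ → (-5,7,1)
river: ρ → (1,7,-5)
river: ρ → (-5,3,3)
ρ-cycle length = 4 (tail of 0 descent steps not counted)

4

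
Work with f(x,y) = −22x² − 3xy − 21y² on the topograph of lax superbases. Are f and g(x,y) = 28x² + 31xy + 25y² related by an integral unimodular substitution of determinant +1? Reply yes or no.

D₁ = -1839, D₂ = -1839
f is negative-definite; reduce −f:
−f: flip: (22,3,21)→(21,-3,22)
−f: reduced (well bottom): (21,-3,22) with a≤c, −a<b≤a
flip sign back: reduced form of f is (-21,3,-22)
g: translate: b→-25 (≡31 mod 56), so (28,31,25)→(28,-25,22)
g: flip: (28,-25,22)→(22,25,28)
g: translate: b→-19 (≡25 mod 44), so (22,25,28)→(22,-19,25)
g: reduced (well bottom): (22,-19,25) with a≤c, −a<b≤a
reduced forms (-21, 3, -22) vs (22, -19, 25) ⇒ inequivalent

no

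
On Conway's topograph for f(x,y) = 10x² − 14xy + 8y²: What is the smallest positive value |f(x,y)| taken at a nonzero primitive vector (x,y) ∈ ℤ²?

translate: b→6 (≡-14 mod 20), so (10,-14,8)→(10,6,4)
flip: (10,6,4)→(4,-6,10)
translate: b→2 (≡-6 mod 8), so (4,-6,10)→(4,2,8)
reduced (well bottom): (4,2,8) with a≤c, −a<b≤a
well minimum = a = 4

4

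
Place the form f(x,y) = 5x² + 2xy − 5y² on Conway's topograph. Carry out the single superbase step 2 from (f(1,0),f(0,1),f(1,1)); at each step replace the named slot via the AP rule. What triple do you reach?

start (5,-5,2) = (f(1,0),f(0,1),f(1,1))
replace slot 2: 2·(5+2) − (-5) = 19 → (5,19,2)

5,19,2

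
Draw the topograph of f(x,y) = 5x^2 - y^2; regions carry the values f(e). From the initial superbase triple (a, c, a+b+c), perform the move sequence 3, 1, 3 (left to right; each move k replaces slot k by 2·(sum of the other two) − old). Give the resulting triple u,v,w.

start (5,-1,4) = (f(1,0),f(0,1),f(1,1))
replace slot 3: 2·(5+(-1)) − 4 = 4 → (5,-1,4)
replace slot 1: 2·((-1)+4) − 5 = 1 → (1,-1,4)
replace slot 3: 2·(1+(-1)) − 4 = -4 → (1,-1,-4)

1,-1,-4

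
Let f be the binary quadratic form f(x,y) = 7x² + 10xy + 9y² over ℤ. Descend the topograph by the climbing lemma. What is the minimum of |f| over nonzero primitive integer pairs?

translate: b→-4 (≡10 mod 14), so (7,10,9)→(7,-4,6)
flip: (7,-4,6)→(6,4,7)
reduced (well bottom): (6,4,7) with a≤c, −a<b≤a
well minimum = a = 6

6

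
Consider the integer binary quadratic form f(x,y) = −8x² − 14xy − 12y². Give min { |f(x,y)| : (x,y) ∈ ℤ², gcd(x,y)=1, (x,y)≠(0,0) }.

translate: b→-2 (≡14 mod 16), so (8,14,12)→(8,-2,6)
flip: (8,-2,6)→(6,2,8)
reduced (well bottom): (6,2,8) with a≤c, −a<b≤a
well minimum |f| = |-6| = 6 (negative-definite)

6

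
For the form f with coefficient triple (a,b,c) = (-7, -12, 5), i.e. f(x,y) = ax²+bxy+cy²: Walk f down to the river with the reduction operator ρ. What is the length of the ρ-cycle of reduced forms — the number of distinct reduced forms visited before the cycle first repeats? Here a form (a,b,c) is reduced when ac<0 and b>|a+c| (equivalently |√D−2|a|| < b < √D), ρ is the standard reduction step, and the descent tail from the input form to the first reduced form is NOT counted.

D = 284, ⌊√D⌋ = 16
descent: ρ → (5,12,-7)  [lands on river]
river: ρ → (-7,16,1)
river: ρ → (1,16,-7)
river: ρ → (-7,12,5)
river: ρ → (5,8,-11)
river: ρ → (-11,14,2)
river: ρ → (2,14,-11)
river: ρ → (-11,8,5)
ρ-cycle length = 8 (tail of 1 descent step not counted)

8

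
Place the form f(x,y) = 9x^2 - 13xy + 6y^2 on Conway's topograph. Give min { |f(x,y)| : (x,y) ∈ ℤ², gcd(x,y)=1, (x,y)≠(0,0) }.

translate: b→5 (≡-13 mod 18), so (9,-13,6)→(9,5,2)
flip: (9,5,2)→(2,-5,9)
translate: b→-1 (≡-5 mod 4), so (2,-5,9)→(2,-1,6)
reduced (well bottom): (2,-1,6) with a≤c, −a<b≤a
well minimum = a = 2

2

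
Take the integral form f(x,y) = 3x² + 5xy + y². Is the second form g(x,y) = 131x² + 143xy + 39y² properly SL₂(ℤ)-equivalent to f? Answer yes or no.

D₁ = 13, D₂ = 13
river cycle of f (length 2): (1, 3, -1), (-1, 3, 1)
river cycle of g (length 2): (1, 3, -1), (-1, 3, 1)
cycles coincide ⇒ equivalent

yes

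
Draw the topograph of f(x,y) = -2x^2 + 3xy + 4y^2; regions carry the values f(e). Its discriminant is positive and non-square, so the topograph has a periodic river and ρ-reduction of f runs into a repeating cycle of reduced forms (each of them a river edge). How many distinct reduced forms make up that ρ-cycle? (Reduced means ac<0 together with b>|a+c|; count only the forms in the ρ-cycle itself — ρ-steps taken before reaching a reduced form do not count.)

D = 41, ⌊√D⌋ = 6
river: ρ → (4,5,-1)
river: ρ → (-1,5,4)
river: ρ → (4,3,-2)
river: ρ → (-2,5,2)
river: ρ → (2,3,-4)
river: ρ → (-4,5,1)
river: ρ → (1,5,-4)
river: ρ → (-4,3,2)
river: ρ → (2,5,-2)
river: ρ → (-2,3,4)
ρ-cycle length = 10 (tail of 0 descent steps not counted)

10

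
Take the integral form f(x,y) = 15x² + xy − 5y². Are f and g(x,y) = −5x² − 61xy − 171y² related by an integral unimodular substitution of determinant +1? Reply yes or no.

D₁ = 301, D₂ = 301
river cycle of f (length 10): (-5, 9, 11), (11, 13, -3), (-3, 17, 1), (1, 17, -3), (-3, 13, 11), (11, 9, -5), (-5, 11, 9), (9, 7, -7), (-7, 7, 9), (9, 11, -5)
river cycle of g (length 10): (-5, 9, 11), (11, 13, -3), (-3, 17, 1), (1, 17, -3), (-3, 13, 11), (11, 9, -5), (-5, 11, 9), (9, 7, -7), (-7, 7, 9), (9, 11, -5)
cycles coincide ⇒ equivalent

yes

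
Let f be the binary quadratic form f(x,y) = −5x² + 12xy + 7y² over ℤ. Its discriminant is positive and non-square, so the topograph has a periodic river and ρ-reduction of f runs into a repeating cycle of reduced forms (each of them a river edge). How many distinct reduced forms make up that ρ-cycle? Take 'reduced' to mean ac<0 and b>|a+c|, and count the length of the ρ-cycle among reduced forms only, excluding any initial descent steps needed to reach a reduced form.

D = 284, ⌊√D⌋ = 16
river: ρ → (7,16,-1)
river: ρ → (-1,16,7)
river: ρ → (7,12,-5)
river: ρ → (-5,8,11)
river: ρ → (11,14,-2)
river: ρ → (-2,14,11)
river: ρ → (11,8,-5)
river: ρ → (-5,12,7)
ρ-cycle length = 8 (tail of 0 descent steps not counted)

8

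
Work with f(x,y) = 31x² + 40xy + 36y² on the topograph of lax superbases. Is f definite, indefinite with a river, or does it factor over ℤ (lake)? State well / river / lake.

D = b²−4ac = 40² − 4·31·36 = -2864
D < 0 ⇒ definite ⇒ every region one sign ⇒ single well

well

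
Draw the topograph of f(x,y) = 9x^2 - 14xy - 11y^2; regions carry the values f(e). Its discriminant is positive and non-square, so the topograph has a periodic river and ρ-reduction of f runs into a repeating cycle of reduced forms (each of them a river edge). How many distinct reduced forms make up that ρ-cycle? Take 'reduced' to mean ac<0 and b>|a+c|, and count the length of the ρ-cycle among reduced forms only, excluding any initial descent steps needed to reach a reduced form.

D = 592, ⌊√D⌋ = 24
descent: ρ → (-11,14,9)  [lands on river]
river: ρ → (9,22,-3)
river: ρ → (-3,20,16)
river: ρ → (16,12,-7)
river: ρ → (-7,16,12)
river: ρ → (12,8,-11)
ρ-cycle length = 6 (tail of 1 descent step not counted)

6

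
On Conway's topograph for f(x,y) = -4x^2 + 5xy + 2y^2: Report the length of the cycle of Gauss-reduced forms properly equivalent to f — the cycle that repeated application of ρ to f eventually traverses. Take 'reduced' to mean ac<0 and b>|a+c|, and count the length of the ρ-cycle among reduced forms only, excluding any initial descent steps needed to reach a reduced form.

D = 57, ⌊√D⌋ = 7
river: ρ → (2,7,-1)
river: ρ → (-1,7,2)
river: ρ → (2,5,-4)
river: ρ → (-4,3,3)
river: ρ → (3,3,-4)
river: ρ → (-4,5,2)
ρ-cycle length = 6 (tail of 0 descent steps not counted)

6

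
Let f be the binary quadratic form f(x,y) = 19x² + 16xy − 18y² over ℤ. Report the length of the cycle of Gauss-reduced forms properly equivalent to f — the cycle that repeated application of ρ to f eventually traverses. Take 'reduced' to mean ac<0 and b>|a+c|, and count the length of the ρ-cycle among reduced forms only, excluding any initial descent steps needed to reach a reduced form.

D = 1624, ⌊√D⌋ = 40
river: ρ → (-18,20,17)
river: ρ → (17,14,-21)
river: ρ → (-21,28,10)
river: ρ → (10,32,-15)
river: ρ → (-15,28,14)
river: ρ → (14,28,-15)
river: ρ → (-15,32,10)
river: ρ → (10,28,-21)
river: ρ → (-21,14,17)
river: ρ → (17,20,-18)
river: ρ → (-18,16,19)
river: ρ → (19,22,-15)
river: ρ → (-15,38,3)
river: ρ → (3,40,-2)
river: ρ → (-2,40,3)
river: ρ → (3,38,-15)
river: ρ → (-15,22,19)
river: ρ → (19,16,-18)
ρ-cycle length = 18 (tail of 0 descent steps not counted)

18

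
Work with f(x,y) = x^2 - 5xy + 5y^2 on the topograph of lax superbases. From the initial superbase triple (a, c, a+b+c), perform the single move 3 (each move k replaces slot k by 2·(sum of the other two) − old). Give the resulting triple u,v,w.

start (1,5,1) = (f(1,0),f(0,1),f(1,1))
replace slot 3: 2·(1+5) − 1 = 11 → (1,5,11)

1,5,11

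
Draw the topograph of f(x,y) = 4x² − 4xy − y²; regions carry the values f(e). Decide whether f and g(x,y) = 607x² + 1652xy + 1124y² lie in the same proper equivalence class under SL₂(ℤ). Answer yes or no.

D₁ = 32, D₂ = 32
river cycle of f (length 2): (-1, 4, 4), (4, 4, -1)
river cycle of g (length 2): (4, 4, -1), (-1, 4, 4)
cycles coincide ⇒ equivalent

yes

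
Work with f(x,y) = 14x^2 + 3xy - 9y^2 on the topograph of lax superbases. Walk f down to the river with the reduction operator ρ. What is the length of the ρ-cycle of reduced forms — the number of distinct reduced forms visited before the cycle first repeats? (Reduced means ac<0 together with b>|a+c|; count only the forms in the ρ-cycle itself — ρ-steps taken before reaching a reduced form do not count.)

D = 513, ⌊√D⌋ = 22
descent: ρ → (-9,15,8)  [lands on river]
river: ρ → (8,17,-7)
river: ρ → (-7,11,14)
river: ρ → (14,17,-4)
river: ρ → (-4,15,18)
river: ρ → (18,21,-1)
river: ρ → (-1,21,18)
river: ρ → (18,15,-4)
river: ρ → (-4,17,14)
river: ρ → (14,11,-7)
river: ρ → (-7,17,8)
river: ρ → (8,15,-9)
river: ρ → (-9,21,2)
river: ρ → (2,19,-19)
river: ρ → (-19,19,2)
river: ρ → (2,21,-9)
ρ-cycle length = 16 (tail of 1 descent step not counted)

16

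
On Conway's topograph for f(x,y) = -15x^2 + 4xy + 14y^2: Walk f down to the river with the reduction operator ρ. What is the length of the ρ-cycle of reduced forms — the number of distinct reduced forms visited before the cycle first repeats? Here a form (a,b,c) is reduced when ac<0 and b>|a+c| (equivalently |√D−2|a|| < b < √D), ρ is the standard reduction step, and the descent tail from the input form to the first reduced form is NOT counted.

D = 856, ⌊√D⌋ = 29
river: ρ → (14,24,-5)
river: ρ → (-5,26,9)
river: ρ → (9,28,-2)
river: ρ → (-2,28,9)
river: ρ → (9,26,-5)
river: ρ → (-5,24,14)
river: ρ → (14,4,-15)
river: ρ → (-15,26,3)
river: ρ → (3,28,-6)
river: ρ → (-6,20,19)
river: ρ → (19,18,-7)
river: ρ → (-7,24,10)
river: ρ → (10,16,-15)
river: ρ → (-15,14,11)
river: ρ → (11,8,-18)
river: ρ → (-18,28,1)
river: ρ → (1,28,-18)
river: ρ → (-18,8,11)
river: ρ → (11,14,-15)
river: ρ → (-15,16,10)
river: ρ → (10,24,-7)
river: ρ → (-7,18,19)
river: ρ → (19,20,-6)
river: ρ → (-6,28,3)
river: ρ → (3,26,-15)
river: ρ → (-15,4,14)
ρ-cycle length = 26 (tail of 0 descent steps not counted)

26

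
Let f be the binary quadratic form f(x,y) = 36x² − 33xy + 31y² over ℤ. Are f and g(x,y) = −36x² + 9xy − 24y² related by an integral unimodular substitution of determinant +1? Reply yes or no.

D₁ = -3375, D₂ = -3375
f: flip: (36,-33,31)→(31,33,36)
f: translate: b→-29 (≡33 mod 62), so (31,33,36)→(31,-29,34)
f: reduced (well bottom): (31,-29,34) with a≤c, −a<b≤a
g is negative-definite; reduce −g:
−g: flip: (36,-9,24)→(24,9,36)
−g: reduced (well bottom): (24,9,36) with a≤c, −a<b≤a
flip sign back: reduced form of g is (-24,-9,-36)
reduced forms (31, -29, 34) vs (-24, -9, -36) ⇒ inequivalent

no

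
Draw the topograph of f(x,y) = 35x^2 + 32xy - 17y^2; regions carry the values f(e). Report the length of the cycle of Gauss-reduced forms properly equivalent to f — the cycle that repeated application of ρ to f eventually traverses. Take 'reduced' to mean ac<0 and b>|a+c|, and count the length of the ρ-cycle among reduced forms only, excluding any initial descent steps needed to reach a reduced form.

D = 3404, ⌊√D⌋ = 58
river: ρ → (-17,36,31)
river: ρ → (31,26,-22)
river: ρ → (-22,18,35)
river: ρ → (35,52,-5)
river: ρ → (-5,58,2)
river: ρ → (2,58,-5)
river: ρ → (-5,52,35)
river: ρ → (35,18,-22)
river: ρ → (-22,26,31)
river: ρ → (31,36,-17)
river: ρ → (-17,32,35)
river: ρ → (35,38,-14)
river: ρ → (-14,46,23)
river: ρ → (23,46,-14)
river: ρ → (-14,38,35)
river: ρ → (35,32,-17)
ρ-cycle length = 16 (tail of 0 descent steps not counted)

16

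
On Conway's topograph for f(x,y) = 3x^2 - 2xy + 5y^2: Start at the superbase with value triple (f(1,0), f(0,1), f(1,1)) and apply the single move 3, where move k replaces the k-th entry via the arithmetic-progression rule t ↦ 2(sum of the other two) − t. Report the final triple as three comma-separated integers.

start (3,5,6) = (f(1,0),f(0,1),f(1,1))
replace slot 3: 2·(3+5) − 6 = 10 → (3,5,10)

3,5,10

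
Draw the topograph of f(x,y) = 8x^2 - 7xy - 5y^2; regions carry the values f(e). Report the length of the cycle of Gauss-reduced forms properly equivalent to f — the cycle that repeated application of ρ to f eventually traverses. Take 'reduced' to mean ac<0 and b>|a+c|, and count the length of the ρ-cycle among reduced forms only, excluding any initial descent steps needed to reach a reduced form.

D = 209, ⌊√D⌋ = 14
descent: ρ → (-5,7,8)  [lands on river]
river: ρ → (8,9,-4)
river: ρ → (-4,7,10)
river: ρ → (10,13,-1)
river: ρ → (-1,13,10)
river: ρ → (10,7,-4)
river: ρ → (-4,9,8)
river: ρ → (8,7,-5)
river: ρ → (-5,13,2)
river: ρ → (2,11,-11)
river: ρ → (-11,11,2)
river: ρ → (2,13,-5)
ρ-cycle length = 12 (tail of 1 descent step not counted)

12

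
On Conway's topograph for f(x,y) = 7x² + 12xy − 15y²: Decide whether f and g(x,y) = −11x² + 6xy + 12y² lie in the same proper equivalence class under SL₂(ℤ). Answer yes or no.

D₁ = 564, D₂ = 564
river cycle of f (length 6): (-15, 18, 4), (4, 22, -5), (-5, 18, 12), (12, 6, -11), (-11, 16, 7), (7, 12, -15)
river cycle of g (length 6): (12, 18, -5), (-5, 22, 4), (4, 18, -15), (-15, 12, 7), (7, 16, -11), (-11, 6, 12)
cycles differ ⇒ inequivalent

no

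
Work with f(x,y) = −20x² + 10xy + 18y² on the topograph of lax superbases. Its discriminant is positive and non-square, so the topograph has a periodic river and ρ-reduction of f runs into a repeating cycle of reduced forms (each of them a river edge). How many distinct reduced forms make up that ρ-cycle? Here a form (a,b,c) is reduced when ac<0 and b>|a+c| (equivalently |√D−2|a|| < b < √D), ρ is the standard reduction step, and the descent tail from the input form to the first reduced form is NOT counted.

D = 1540, ⌊√D⌋ = 39
river: ρ → (18,26,-12)
river: ρ → (-12,22,22)
river: ρ → (22,22,-12)
river: ρ → (-12,26,18)
river: ρ → (18,10,-20)
river: ρ → (-20,30,8)
river: ρ → (8,34,-12)
river: ρ → (-12,38,2)
river: ρ → (2,38,-12)
river: ρ → (-12,34,8)
river: ρ → (8,30,-20)
river: ρ → (-20,10,18)
ρ-cycle length = 12 (tail of 0 descent steps not counted)

12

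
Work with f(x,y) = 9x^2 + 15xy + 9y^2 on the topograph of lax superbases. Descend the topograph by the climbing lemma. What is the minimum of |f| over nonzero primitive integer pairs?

translate: b→-3 (≡15 mod 18), so (9,15,9)→(9,-3,3)
flip: (9,-3,3)→(3,3,9)
reduced (well bottom): (3,3,9) with a≤c, −a<b≤a
well minimum = a = 3

3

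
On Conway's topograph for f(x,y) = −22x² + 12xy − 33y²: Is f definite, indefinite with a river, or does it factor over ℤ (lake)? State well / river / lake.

D = b²−4ac = 12² − 4·(-22)·(-33) = -2760
D < 0 ⇒ definite ⇒ every region one sign ⇒ single well

well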